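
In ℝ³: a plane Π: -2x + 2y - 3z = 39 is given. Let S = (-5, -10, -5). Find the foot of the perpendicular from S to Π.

(-9, -6, -11)

Foot = S − λn with λ = (n·S − d)/|n|² = (5 − 39)/17 = -2.
Foot = (-5, -10, -5) − (-2)·(-2, 2, -3) = (-9, -6, -11).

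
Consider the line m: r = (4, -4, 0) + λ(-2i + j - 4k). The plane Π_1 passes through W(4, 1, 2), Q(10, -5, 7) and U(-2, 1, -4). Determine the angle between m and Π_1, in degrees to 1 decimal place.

WQ = (6, -6, 5), WU = (-6, 0, -6); a normal to Π_1 is WQ × WU = (36, 6, -36).
Using W: Π_1 has equation 36x + 6y - 36z = 78.
sin θ = |n·v| / (|n||v|) = |78| / (√2628 · √21) = 0.33203.
θ ≈ 19.4°.

19.4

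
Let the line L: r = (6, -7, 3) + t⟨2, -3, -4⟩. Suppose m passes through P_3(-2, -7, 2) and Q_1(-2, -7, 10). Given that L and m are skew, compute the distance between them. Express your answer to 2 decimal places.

A direction vector for m is Q_1 − P_3 = (0, 0, 8).
Common perpendicular direction n = (2, -3, -4) × (0, 0, 8) = (-24, -16, 0).
With w = (-2, -7, 2) − (6, -7, 3) = (-8, 0, -1), w · n = 192.
Distance = |w · n| / |n| = |192| / √832 ≈ 6.66.

6.66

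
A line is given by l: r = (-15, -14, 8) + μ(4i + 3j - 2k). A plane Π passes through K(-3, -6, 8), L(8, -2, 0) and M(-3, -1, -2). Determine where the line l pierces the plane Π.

KL = (11, 4, -8), KM = (0, 5, -10); a normal to Π is KL × KM = (0, 110, 55).
Using K: Π has equation 110y + 55z = -220.
Substitute r = (-15, -14, 8) + t(4, 3, -2) into the plane: -1100 + 220t = -220, so t = 4.
Intersection: (-15, -14, 8) + 4·(4, 3, -2) = (1, -2, 0).

(1, -2, 0)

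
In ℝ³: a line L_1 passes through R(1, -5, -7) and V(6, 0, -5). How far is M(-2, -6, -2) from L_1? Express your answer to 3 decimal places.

A direction vector for L_1 is V − R = (5, 5, 2).
Taking (1, -5, -7) on L_1 with direction v = (5, 5, 2): w = M − (1, -5, -7) = (-3, -1, 5), and w × v = (-27, 31, -10).
Distance = |w × v| / |v| = √1790 / √54 ≈ 5.757.

5.757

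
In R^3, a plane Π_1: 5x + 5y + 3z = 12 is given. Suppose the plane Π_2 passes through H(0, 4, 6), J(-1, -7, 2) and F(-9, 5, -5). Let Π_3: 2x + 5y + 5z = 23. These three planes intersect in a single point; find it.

(-1, 1, 4)

HJ = (-1, -11, -4), HF = (-9, 1, -11); a normal to Π_2 is HJ × HF = (125, 25, -100).
Using H: Π_2 has equation 125x + 25y - 100z = -500.
Solving the 3×3 linear system 5x + 5y + 3z = 12, 125x + 25y - 100z = -500, 2x + 5y + 5z = 23 (e.g. by elimination or Cramer's rule, determinant = 725) gives (-1, 1, 4).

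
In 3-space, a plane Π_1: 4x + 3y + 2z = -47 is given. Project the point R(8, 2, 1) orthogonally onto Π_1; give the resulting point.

(-4, -7, -5)

Foot = R − λn with λ = (n·R − d)/|n|² = (40 − (-47))/29 = 3.
Foot = (8, 2, 1) − 3·(4, 3, 2) = (-4, -7, -5).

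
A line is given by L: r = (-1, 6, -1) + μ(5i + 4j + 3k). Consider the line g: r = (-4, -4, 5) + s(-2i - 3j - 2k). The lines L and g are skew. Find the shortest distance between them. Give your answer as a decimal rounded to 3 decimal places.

Common perpendicular direction n = (5, 4, 3) × (-2, -3, -2) = (1, 4, -7).
With w = (-4, -4, 5) − (-1, 6, -1) = (-3, -10, 6), w · n = -85.
Distance = |w · n| / |n| = |-85| / √66 ≈ 10.463.

10.463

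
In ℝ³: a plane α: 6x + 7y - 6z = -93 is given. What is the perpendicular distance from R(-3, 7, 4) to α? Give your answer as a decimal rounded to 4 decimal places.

9.0909

n·R − d = (6)·(-3) + (7)·(7) + (-6)·(4) − (-93) = 100; |n| = √121.
Distance = |100| / √121 = 100/√121 ≈ 9.0909.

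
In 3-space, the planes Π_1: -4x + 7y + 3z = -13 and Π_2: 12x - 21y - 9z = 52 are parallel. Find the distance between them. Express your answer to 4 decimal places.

0.5037

Rescale Π_2 by 1/(-3): -4x + 7y + 3z = -52/3. Then distance = |-13 − (-52/3)| / √74 ≈ 0.5037.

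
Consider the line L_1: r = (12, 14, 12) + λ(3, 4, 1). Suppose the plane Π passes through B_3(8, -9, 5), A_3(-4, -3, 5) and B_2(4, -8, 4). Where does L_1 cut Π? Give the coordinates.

B_3A_3 = (-12, 6, 0), B_3B_2 = (-4, 1, -1); a normal to Π is B_3A_3 × B_3B_2 = (-6, -12, 12).
Using B_3: Π has equation -6x - 12y + 12z = 120.
Substitute r = (12, 14, 12) + t(3, 4, 1) into the plane: -96 + (-54)t = 120, so t = -4.
Intersection: (12, 14, 12) + (-4)·(3, 4, 1) = (0, -2, 8).

(0, -2, 8)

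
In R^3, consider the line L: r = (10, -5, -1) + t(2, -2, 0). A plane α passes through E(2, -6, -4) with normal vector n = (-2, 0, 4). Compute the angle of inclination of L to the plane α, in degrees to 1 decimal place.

18.4

α: n·r = n·E gives -2x + 4z = -20.
sin θ = |n·v| / (|n||v|) = |-4| / (√20 · √8) = 0.31623.
θ ≈ 18.4°.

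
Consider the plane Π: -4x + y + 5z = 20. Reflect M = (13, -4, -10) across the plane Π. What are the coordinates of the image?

λ = (n·M − d)/|n|² = (-106 − 20)/42 = -3.
Reflection = M − 2λn = (13, -4, -10) − (-6)·(-4, 1, 5) = (-11, 2, 20).

(-11, 2, 20)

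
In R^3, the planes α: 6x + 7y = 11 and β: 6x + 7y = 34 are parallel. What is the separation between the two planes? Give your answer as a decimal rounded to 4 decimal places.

2.4947

Same normal n = (6, 7, 0) with |n| = √85; distance = |11 − 34| / |n| = 23/√85 ≈ 2.4947.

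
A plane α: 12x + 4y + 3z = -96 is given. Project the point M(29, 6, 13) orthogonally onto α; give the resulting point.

(-7, -6, 4)

Foot = M − λn with λ = (n·M − d)/|n|² = (411 − (-96))/169 = 3.
Foot = (29, 6, 13) − 3·(12, 4, 3) = (-7, -6, 4).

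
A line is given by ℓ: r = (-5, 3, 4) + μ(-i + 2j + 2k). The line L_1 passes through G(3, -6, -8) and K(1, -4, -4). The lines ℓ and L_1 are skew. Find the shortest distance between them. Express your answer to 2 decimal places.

1.79

A direction vector for L_1 is K − G = (-2, 2, 4).
Common perpendicular direction n = (-1, 2, 2) × (-2, 2, 4) = (4, 0, 2).
With w = (3, -6, -8) − (-5, 3, 4) = (8, -9, -12), w · n = 8.
Distance = |w · n| / |n| = |8| / √20 ≈ 1.79.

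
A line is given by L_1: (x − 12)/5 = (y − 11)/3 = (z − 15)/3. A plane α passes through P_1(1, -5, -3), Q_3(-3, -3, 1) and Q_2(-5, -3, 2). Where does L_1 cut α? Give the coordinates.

(-3, 2, 6)

L_1 has direction (5, 3, 3) through (12, 11, 15).
P_1Q_3 = (-4, 2, 4), P_1Q_2 = (-6, 2, 5); a normal to α is P_1Q_3 × P_1Q_2 = (2, -4, 4).
Using P_1: α has equation 2x - 4y + 4z = 10.
Substitute r = (12, 11, 15) + t(5, 3, 3) into the plane: 40 + 10t = 10, so t = -3.
Intersection: (12, 11, 15) + (-3)·(5, 3, 3) = (-3, 2, 6).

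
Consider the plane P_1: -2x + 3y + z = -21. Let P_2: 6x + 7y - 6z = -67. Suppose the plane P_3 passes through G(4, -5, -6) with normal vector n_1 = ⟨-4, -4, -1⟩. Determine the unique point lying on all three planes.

P_3: n_1·r = n_1·G gives -4x - 4y - z = 10.
Solving the 3×3 linear system -2x + 3y + z = -21, 6x + 7y - 6z = -67, -4x - 4y - z = 10 (e.g. by elimination or Cramer's rule, determinant = 156) gives (3, -7, 6).

(3, -7, 6)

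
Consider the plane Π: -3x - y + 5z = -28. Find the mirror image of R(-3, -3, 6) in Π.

(9, 1, -14)

λ = (n·R − d)/|n|² = (42 − (-28))/35 = 2.
Reflection = R − 2λn = (-3, -3, 6) − 4·(-3, -1, 5) = (9, 1, -14).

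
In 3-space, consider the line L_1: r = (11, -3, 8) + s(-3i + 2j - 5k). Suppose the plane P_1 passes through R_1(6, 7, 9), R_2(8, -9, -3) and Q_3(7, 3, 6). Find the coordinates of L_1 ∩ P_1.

(8, -1, 3)

R_1R_2 = (2, -16, -12), R_1Q_3 = (1, -4, -3); a normal to P_1 is R_1R_2 × R_1Q_3 = (0, -6, 8).
Using R_1: P_1 has equation -6y + 8z = 30.
Substitute r = (11, -3, 8) + t(-3, 2, -5) into the plane: 82 + (-52)t = 30, so t = 1.
Intersection: (11, -3, 8) + 1·(-3, 2, -5) = (8, -1, 3).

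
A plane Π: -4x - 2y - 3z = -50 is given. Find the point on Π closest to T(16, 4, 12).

Foot = T − λn with λ = (n·T − d)/|n|² = (-108 − (-50))/29 = -2.
Foot = (16, 4, 12) − (-2)·(-4, -2, -3) = (8, 0, 6).

(8, 0, 6)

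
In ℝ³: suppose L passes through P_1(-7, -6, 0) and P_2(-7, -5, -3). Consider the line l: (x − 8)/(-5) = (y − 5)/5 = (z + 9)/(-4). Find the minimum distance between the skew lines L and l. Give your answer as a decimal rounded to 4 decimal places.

A direction vector for L is P_2 − P_1 = (0, 1, -3).
l has direction (-5, 5, -4) through (8, 5, -9).
Common perpendicular direction n = (0, 1, -3) × (-5, 5, -4) = (11, 15, 5).
With w = (8, 5, -9) − (-7, -6, 0) = (15, 11, -9), w · n = 285.
Distance = |w · n| / |n| = |285| / √371 ≈ 14.7965.

14.7965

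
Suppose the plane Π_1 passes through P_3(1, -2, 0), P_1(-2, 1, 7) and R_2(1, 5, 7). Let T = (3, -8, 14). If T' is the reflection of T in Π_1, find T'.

(-13, 4, 2)

P_3P_1 = (-3, 3, 7), P_3R_2 = (0, 7, 7); a normal to Π_1 is P_3P_1 × P_3R_2 = (-28, 21, -21).
Using P_3: Π_1 has equation -28x + 21y - 21z = -70.
λ = (n·T − d)/|n|² = (-546 − (-70))/1666 = -2/7.
Reflection = T − 2λn = (3, -8, 14) − (-4/7)·(-28, 21, -21) = (-13, 4, 2).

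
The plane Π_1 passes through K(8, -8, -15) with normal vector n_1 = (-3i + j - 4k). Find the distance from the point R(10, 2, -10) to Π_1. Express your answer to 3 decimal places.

3.138

Π_1: n_1·r = n_1·K gives -3x + y - 4z = 28.
n·R − d = (-3)·(10) + (1)·(2) + (-4)·(-10) − 28 = -16; |n| = √26.
Distance = |-16| / √26 = 16/√26 ≈ 3.138.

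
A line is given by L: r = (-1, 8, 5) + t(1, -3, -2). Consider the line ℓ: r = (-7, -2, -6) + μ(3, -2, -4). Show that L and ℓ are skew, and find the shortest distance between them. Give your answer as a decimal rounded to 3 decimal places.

9.707

Common perpendicular direction n = (1, -3, -2) × (3, -2, -4) = (8, -2, 7).
With w = (-7, -2, -6) − (-1, 8, 5) = (-6, -10, -11), w · n = -105.
Since n ≠ 0 the lines are not parallel, and w · n = -105 ≠ 0 so they do not intersect; hence they are skew.
Distance = |w · n| / |n| = |-105| / √117 ≈ 9.707.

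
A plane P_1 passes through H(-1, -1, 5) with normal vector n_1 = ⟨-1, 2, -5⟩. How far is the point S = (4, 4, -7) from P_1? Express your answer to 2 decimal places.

P_1: n_1·r = n_1·H gives -x + 2y - 5z = -26.
n·S − d = (-1)·(4) + (2)·(4) + (-5)·(-7) − (-26) = 65; |n| = √30.
Distance = |65| / √30 = 65/√30 ≈ 11.87.

11.87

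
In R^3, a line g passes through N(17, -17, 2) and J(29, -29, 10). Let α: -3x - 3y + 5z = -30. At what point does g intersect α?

(5, -5, -6)

A direction vector for g is J − N = (12, -12, 8).
Substitute r = (17, -17, 2) + t(12, -12, 8) into the plane: 10 + 40t = -30, so t = -1.
Intersection: (17, -17, 2) + (-1)·(12, -12, 8) = (5, -5, -6).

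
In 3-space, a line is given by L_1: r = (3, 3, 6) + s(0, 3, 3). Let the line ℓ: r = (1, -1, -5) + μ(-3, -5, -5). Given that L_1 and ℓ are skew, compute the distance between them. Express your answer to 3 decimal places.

4.950

Common perpendicular direction n = (0, 3, 3) × (-3, -5, -5) = (0, -9, 9).
With w = (1, -1, -5) − (3, 3, 6) = (-2, -4, -11), w · n = -63.
Distance = |w · n| / |n| = |-63| / √162 ≈ 4.950.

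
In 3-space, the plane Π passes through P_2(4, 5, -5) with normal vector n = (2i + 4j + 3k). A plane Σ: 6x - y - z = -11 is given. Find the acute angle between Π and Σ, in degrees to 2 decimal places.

81.34

Π: n·r = n·P_2 gives 2x + 4y + 3z = 13.
cos θ = |n₁·n₂| / (|n₁||n₂|) = |5| / (√29 · √38).
θ = arccos(0.15062) ≈ 81.34°.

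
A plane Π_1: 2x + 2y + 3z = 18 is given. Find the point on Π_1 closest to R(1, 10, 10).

Foot = R − λn with λ = (n·R − d)/|n|² = (52 − 18)/17 = 2.
Foot = (1, 10, 10) − 2·(2, 2, 3) = (-3, 6, 4).

(-3, 6, 4)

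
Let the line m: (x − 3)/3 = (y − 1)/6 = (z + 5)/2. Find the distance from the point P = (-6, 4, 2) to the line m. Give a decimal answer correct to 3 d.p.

m has direction (3, 6, 2) through (3, 1, -5).
Taking (3, 1, -5) on m with direction v = (3, 6, 2): w = P − (3, 1, -5) = (-9, 3, 7), and w × v = (-36, 39, -63).
Distance = |w × v| / |v| = √6786 / √49 ≈ 11.768.

11.768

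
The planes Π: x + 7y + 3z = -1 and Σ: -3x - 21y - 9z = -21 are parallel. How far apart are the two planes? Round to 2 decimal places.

Rescale Σ by 1/(-3): x + 7y + 3z = 7. Then distance = |-1 − 7| / √59 ≈ 1.04.

1.04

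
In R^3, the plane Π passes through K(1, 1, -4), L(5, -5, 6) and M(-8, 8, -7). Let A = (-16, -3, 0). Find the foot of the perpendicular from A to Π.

KL = (4, -6, 10), KM = (-9, 7, -3); a normal to Π is KL × KM = (-52, -78, -26).
Using K: Π has equation -52x - 78y - 26z = -26.
Foot = A − λn with λ = (n·A − d)/|n|² = (1066 − (-26))/9464 = 3/26.
Foot = (-16, -3, 0) − (3/26)·(-52, -78, -26) = (-10, 6, 3).

(-10, 6, 3)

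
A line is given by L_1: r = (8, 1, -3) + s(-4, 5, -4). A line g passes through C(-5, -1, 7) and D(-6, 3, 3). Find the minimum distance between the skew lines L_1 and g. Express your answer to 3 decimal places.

A direction vector for g is D − C = (-1, 4, -4).
Common perpendicular direction n = (-4, 5, -4) × (-1, 4, -4) = (-4, -12, -11).
With w = (-5, -1, 7) − (8, 1, -3) = (-13, -2, 10), w · n = -34.
Distance = |w · n| / |n| = |-34| / √281 ≈ 2.028.

2.028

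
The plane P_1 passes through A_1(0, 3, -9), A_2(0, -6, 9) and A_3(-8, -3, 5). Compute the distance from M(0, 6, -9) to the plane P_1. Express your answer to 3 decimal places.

2.667

A_1A_2 = (0, -9, 18), A_1A_3 = (-8, -6, 14); a normal to P_1 is A_1A_2 × A_1A_3 = (-18, -144, -72).
Using A_1: P_1 has equation -18x - 144y - 72z = 216.
n·M − d = (-18)·(0) + (-144)·(6) + (-72)·(-9) − 216 = -432; |n| = √26244.
Distance = |-432| / √26244 = 432/√26244 ≈ 2.667.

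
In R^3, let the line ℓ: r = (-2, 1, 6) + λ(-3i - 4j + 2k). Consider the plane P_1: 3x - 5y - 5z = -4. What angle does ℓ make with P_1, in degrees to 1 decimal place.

1.4

sin θ = |n·v| / (|n||v|) = |1| / (√59 · √29) = 0.02418.
θ ≈ 1.4°.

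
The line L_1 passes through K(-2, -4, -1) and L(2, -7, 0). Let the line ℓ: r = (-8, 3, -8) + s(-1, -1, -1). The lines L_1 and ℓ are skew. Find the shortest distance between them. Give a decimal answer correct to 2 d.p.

A direction vector for L_1 is L − K = (4, -3, 1).
Common perpendicular direction n = (4, -3, 1) × (-1, -1, -1) = (4, 3, -7).
With w = (-8, 3, -8) − (-2, -4, -1) = (-6, 7, -7), w · n = 46.
Distance = |w · n| / |n| = |46| / √74 ≈ 5.35.

5.35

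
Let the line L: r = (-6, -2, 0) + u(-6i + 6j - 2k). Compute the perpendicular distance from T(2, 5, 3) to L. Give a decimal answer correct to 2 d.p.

Taking (-6, -2, 0) on L with direction v = (-6, 6, -2): w = T − (-6, -2, 0) = (8, 7, 3), and w × v = (-32, -2, 90).
Distance = |w × v| / |v| = √9128 / √76 ≈ 10.96.

10.96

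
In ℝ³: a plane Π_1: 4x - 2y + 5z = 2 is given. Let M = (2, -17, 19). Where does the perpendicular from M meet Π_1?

Foot = M − λn with λ = (n·M − d)/|n|² = (137 − 2)/45 = 3.
Foot = (2, -17, 19) − 3·(4, -2, 5) = (-10, -11, 4).

(-10, -11, 4)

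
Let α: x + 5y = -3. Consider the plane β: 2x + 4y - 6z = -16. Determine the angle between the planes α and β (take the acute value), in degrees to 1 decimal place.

cos θ = |n₁·n₂| / (|n₁||n₂|) = |22| / (√26 · √56).
θ = arccos(0.57656) ≈ 54.8°.

54.8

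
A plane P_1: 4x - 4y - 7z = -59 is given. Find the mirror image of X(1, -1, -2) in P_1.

λ = (n·X − d)/|n|² = (22 − (-59))/81 = 1.
Reflection = X − 2λn = (1, -1, -2) − 2·(4, -4, -7) = (-7, 7, 12).

(-7, 7, 12)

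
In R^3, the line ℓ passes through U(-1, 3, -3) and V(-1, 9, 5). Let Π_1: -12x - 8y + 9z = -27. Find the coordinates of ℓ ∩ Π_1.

(-1, 6, 1)

A direction vector for ℓ is V − U = (0, 6, 8).
Substitute r = (-1, 3, -3) + t(0, 6, 8) into the plane: -39 + 24t = -27, so t = 1/2.
Intersection: (-1, 3, -3) + (1/2)·(0, 6, 8) = (-1, 6, 1).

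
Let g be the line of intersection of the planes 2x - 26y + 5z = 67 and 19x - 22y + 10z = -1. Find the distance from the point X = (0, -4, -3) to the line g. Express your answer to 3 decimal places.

Direction of g: (2, -26, 5) × (19, -22, 10) = (-150, 75, 450).
A point on g: solving the two plane equations with x = -3 gives (-3, -3, -1).
Taking (-3, -3, -1) on g with direction v = (-150, 75, 450): w = X − (-3, -3, -1) = (3, -1, -2), and w × v = (-300, -1050, 75).
Distance = |w × v| / |v| = √1198125 / √230625 ≈ 2.279.

2.279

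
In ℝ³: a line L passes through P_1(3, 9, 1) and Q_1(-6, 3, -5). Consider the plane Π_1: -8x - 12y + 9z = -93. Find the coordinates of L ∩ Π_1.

(0, 7, -1)

A direction vector for L is Q_1 − P_1 = (-9, -6, -6).
Substitute r = (3, 9, 1) + t(-9, -6, -6) into the plane: -123 + 90t = -93, so t = 1/3.
Intersection: (3, 9, 1) + (1/3)·(-9, -6, -6) = (0, 7, -1).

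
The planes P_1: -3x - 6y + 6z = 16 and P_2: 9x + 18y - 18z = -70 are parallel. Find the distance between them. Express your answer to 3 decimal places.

0.815

Rescale P_2 by 1/(-3): -3x - 6y + 6z = 70/3. Then distance = |16 − (70/3)| / √81 ≈ 0.815.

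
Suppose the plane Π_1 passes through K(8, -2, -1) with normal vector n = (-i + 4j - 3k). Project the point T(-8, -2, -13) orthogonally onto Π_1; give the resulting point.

Π_1: n·r = n·K gives -x + 4y - 3z = -13.
Foot = T − λn with λ = (n·T − d)/|n|² = (39 − (-13))/26 = 2.
Foot = (-8, -2, -13) − 2·(-1, 4, -3) = (-6, -10, -7).

(-6, -10, -7)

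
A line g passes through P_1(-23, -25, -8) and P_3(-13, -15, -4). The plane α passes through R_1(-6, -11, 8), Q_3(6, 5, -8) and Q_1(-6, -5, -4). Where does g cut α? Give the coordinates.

A direction vector for g is P_3 − P_1 = (10, 10, 4).
R_1Q_3 = (12, 16, -16), R_1Q_1 = (0, 6, -12); a normal to α is R_1Q_3 × R_1Q_1 = (-96, 144, 72).
Using R_1: α has equation -96x + 144y + 72z = -432.
Substitute r = (-23, -25, -8) + t(10, 10, 4) into the plane: -1968 + 768t = -432, so t = 2.
Intersection: (-23, -25, -8) + 2·(10, 10, 4) = (-3, -5, 0).

(-3, -5, 0)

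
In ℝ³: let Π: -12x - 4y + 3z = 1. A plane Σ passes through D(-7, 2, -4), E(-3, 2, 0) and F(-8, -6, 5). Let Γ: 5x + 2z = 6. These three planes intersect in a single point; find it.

DE = (4, 0, 4), DF = (-1, -8, 9); a normal to Σ is DE × DF = (32, -40, -32).
Using D: Σ has equation 32x - 40y - 32z = -176.
Solving the 3×3 linear system -12x - 4y + 3z = 1, 32x - 40y - 32z = -176, 5x + 2z = 6 (e.g. by elimination or Cramer's rule, determinant = 2456) gives (0, 2, 3).

(0, 2, 3)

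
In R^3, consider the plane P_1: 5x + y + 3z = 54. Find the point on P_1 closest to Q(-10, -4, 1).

(5, -1, 10)

Foot = Q − λn with λ = (n·Q − d)/|n|² = (-51 − 54)/35 = -3.
Foot = (-10, -4, 1) − (-3)·(5, 1, 3) = (5, -1, 10).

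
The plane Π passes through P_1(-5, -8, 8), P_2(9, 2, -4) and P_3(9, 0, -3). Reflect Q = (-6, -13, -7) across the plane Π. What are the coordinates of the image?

(6, -1, 17)

P_1P_2 = (14, 10, -12), P_1P_3 = (14, 8, -11); a normal to Π is P_1P_2 × P_1P_3 = (-14, -14, -28).
Using P_1: Π has equation -14x - 14y - 28z = -42.
λ = (n·Q − d)/|n|² = (462 − (-42))/1176 = 3/7.
Reflection = Q − 2λn = (-6, -13, -7) − (6/7)·(-14, -14, -28) = (6, -1, 17).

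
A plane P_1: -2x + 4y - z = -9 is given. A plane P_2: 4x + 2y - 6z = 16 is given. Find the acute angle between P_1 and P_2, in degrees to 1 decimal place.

79.9

cos θ = |n₁·n₂| / (|n₁||n₂|) = |6| / (√21 · √56).
θ = arccos(0.17496) ≈ 79.9°.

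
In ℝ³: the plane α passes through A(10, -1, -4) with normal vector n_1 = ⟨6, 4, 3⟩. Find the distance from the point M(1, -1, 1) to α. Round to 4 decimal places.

α: n_1·r = n_1·A gives 6x + 4y + 3z = 44.
n·M − d = (6)·(1) + (4)·(-1) + (3)·(1) − 44 = -39; |n| = √61.
Distance = |-39| / √61 = 39/√61 ≈ 4.9934.

4.9934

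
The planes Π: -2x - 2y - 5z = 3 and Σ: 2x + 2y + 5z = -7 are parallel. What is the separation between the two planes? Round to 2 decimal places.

0.70

Rescale Σ by 1/(-1): -2x - 2y - 5z = 7. Then distance = |3 − 7| / √33 ≈ 0.70.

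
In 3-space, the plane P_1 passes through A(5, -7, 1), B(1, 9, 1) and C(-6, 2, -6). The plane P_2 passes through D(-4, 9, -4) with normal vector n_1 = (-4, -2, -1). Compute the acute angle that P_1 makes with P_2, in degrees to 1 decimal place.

AB = (-4, 16, 0), AC = (-11, 9, -7); a normal to P_1 is AB × AC = (-112, -28, 140).
Using A: P_1 has equation -112x - 28y + 140z = -224.
P_2: n_1·r = n_1·D gives -4x - 2y - z = 2.
cos θ = |n₁·n₂| / (|n₁||n₂|) = |364| / (√32928 · √21).
θ = arccos(0.43773) ≈ 64.0°.

64.0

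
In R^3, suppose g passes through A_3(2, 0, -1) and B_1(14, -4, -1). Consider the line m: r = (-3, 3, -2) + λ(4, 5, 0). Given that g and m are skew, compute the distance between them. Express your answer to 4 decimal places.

1.0000

A direction vector for g is B_1 − A_3 = (12, -4, 0).
Common perpendicular direction n = (12, -4, 0) × (4, 5, 0) = (0, 0, 76).
With w = (-3, 3, -2) − (2, 0, -1) = (-5, 3, -1), w · n = -76.
Distance = |w · n| / |n| = |-76| / √5776 ≈ 1.0000.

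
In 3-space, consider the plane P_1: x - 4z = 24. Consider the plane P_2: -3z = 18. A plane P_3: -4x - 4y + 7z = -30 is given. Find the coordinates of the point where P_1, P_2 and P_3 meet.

Solving the 3×3 linear system x - 4z = 24, -3z = 18, -4x - 4y + 7z = -30 (e.g. by elimination or Cramer's rule, determinant = -12) gives (0, -3, -6).

(0, -3, -6)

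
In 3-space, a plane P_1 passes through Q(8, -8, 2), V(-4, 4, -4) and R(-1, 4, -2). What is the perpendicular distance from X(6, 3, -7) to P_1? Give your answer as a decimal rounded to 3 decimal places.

7.830

QV = (-12, 12, -6), QR = (-9, 12, -4); a normal to P_1 is QV × QR = (24, 6, -36).
Using Q: P_1 has equation 24x + 6y - 36z = 72.
n·X − d = (24)·(6) + (6)·(3) + (-36)·(-7) − 72 = 342; |n| = √1908.
Distance = |342| / √1908 = 342/√1908 ≈ 7.830.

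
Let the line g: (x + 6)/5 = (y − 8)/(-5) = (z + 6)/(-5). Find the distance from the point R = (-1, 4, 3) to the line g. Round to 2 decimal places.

11.05

g has direction (5, -5, -5) through (-6, 8, -6).
Taking (-6, 8, -6) on g with direction v = (5, -5, -5): w = R − (-6, 8, -6) = (5, -4, 9), and w × v = (65, 70, -5).
Distance = |w × v| / |v| = √9150 / √75 ≈ 11.05.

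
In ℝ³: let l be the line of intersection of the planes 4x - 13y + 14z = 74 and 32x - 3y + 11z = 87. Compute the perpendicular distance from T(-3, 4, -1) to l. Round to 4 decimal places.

Direction of l: (4, -13, 14) × (32, -3, 11) = (-101, 404, 404).
A point on l: solving the two plane equations with x = 1 gives (1, 0, 5).
Taking (1, 0, 5) on l with direction v = (-101, 404, 404): w = T − (1, 0, 5) = (-4, 4, -6), and w × v = (4040, 2222, -1212).
Distance = |w × v| / |v| = √22727828 / √336633 ≈ 8.2168.

8.2168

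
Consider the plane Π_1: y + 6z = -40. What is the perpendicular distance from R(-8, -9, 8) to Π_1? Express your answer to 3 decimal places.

12.988

n·R − d = (0)·(-8) + (1)·(-9) + (6)·(8) − (-40) = 79; |n| = √37.
Distance = |79| / √37 = 79/√37 ≈ 12.988.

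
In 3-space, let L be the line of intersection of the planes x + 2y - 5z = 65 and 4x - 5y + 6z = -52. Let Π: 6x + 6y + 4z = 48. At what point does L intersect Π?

(8, 6, -9)

Direction of L: (1, 2, -5) × (4, -5, 6) = (-13, -26, -13).
A point on L: solving the two plane equations with x = 7 gives (7, 4, -10).
Substitute r = (7, 4, -10) + t(-13, -26, -13) into the plane: 26 + (-286)t = 48, so t = -1/13.
Intersection: (7, 4, -10) + (-1/13)·(-13, -26, -13) = (8, 6, -9).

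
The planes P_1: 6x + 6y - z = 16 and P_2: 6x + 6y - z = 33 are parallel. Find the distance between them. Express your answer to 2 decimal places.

1.99

Same normal n = (6, 6, -1) with |n| = √73; distance = |16 − 33| / |n| = 17/√73 ≈ 1.99.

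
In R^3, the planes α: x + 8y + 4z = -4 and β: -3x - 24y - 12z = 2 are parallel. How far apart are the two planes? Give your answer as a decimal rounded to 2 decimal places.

Rescale β by 1/(-3): x + 8y + 4z = -2/3. Then distance = |-4 − (-2/3)| / √81 ≈ 0.37.

0.37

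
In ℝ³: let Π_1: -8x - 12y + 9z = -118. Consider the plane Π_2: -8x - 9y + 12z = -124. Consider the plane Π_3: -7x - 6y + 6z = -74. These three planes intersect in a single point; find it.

(2, 4, -6)

Solving the 3×3 linear system -8x - 12y + 9z = -118, -8x - 9y + 12z = -124, -7x - 6y + 6z = -74 (e.g. by elimination or Cramer's rule, determinant = 153) gives (2, 4, -6).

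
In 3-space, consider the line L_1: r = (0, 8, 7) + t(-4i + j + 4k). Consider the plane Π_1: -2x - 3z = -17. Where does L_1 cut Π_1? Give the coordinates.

(4, 7, 3)

Substitute r = (0, 8, 7) + t(-4, 1, 4) into the plane: -21 + (-4)t = -17, so t = -1.
Intersection: (0, 8, 7) + (-1)·(-4, 1, 4) = (4, 7, 3).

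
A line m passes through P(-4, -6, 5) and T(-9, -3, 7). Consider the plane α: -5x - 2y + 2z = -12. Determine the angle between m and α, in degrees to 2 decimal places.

A direction vector for m is T − P = (-5, 3, 2).
sin θ = |n·v| / (|n||v|) = |23| / (√33 · √38) = 0.64950.
θ ≈ 40.50°.

40.50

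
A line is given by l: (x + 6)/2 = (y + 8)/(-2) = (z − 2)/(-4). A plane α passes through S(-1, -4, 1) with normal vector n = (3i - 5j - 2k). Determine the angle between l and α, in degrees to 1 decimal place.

52.6

l has direction (2, -2, -4) through (-6, -8, 2).
α: n·r = n·S gives 3x - 5y - 2z = 15.
sin θ = |n·v| / (|n||v|) = |24| / (√38 · √24) = 0.79472.
θ ≈ 52.6°.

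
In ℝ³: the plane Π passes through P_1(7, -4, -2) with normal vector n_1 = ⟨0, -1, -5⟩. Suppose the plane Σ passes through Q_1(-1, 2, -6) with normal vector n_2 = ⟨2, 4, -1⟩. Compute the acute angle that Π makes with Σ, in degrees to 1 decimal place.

87.5

Π: n_1·r = n_1·P_1 gives -y - 5z = 14.
Σ: n_2·r = n_2·Q_1 gives 2x + 4y - z = 12.
cos θ = |n₁·n₂| / (|n₁||n₂|) = |1| / (√26 · √21).
θ = arccos(0.04280) ≈ 87.5°.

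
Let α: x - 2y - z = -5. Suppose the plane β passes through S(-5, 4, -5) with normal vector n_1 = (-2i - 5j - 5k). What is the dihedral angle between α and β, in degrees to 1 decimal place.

43.8

β: n_1·r = n_1·S gives -2x - 5y - 5z = 15.
cos θ = |n₁·n₂| / (|n₁||n₂|) = |13| / (√6 · √54).
θ = arccos(0.72222) ≈ 43.8°.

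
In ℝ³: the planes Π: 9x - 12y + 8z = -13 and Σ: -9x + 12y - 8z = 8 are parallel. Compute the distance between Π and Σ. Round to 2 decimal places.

Rescale Σ by 1/(-1): 9x - 12y + 8z = -8. Then distance = |-13 − (-8)| / √289 ≈ 0.29.

0.29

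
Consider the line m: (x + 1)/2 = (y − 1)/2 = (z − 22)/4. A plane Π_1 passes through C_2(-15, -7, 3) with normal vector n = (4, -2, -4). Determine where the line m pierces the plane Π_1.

(-7, -5, 10)

m has direction (2, 2, 4) through (-1, 1, 22).
Π_1: n·r = n·C_2 gives 4x - 2y - 4z = -58.
Substitute r = (-1, 1, 22) + t(2, 2, 4) into the plane: -94 + (-12)t = -58, so t = -3.
Intersection: (-1, 1, 22) + (-3)·(2, 2, 4) = (-7, -5, 10).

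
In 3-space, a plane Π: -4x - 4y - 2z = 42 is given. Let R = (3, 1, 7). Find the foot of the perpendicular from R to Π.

(-5, -7, 3)

Foot = R − λn with λ = (n·R − d)/|n|² = (-30 − 42)/36 = -2.
Foot = (3, 1, 7) − (-2)·(-4, -4, -2) = (-5, -7, 3).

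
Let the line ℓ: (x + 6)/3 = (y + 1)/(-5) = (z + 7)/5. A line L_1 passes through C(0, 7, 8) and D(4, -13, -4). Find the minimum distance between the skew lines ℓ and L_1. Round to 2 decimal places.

4.64

ℓ has direction (3, -5, 5) through (-6, -1, -7).
A direction vector for L_1 is D − C = (4, -20, -12).
Common perpendicular direction n = (3, -5, 5) × (4, -20, -12) = (160, 56, -40).
With w = (0, 7, 8) − (-6, -1, -7) = (6, 8, 15), w · n = 808.
Distance = |w · n| / |n| = |808| / √30336 ≈ 4.64.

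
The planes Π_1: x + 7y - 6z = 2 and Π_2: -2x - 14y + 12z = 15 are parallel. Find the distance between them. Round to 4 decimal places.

1.0244

Rescale Π_2 by 1/(-2): x + 7y - 6z = -15/2. Then distance = |2 − (-15/2)| / √86 ≈ 1.0244.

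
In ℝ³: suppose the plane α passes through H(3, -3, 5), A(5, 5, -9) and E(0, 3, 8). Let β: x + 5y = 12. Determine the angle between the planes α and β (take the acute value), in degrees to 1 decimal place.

HA = (2, 8, -14), HE = (-3, 6, 3); a normal to α is HA × HE = (108, 36, 36).
Using H: α has equation 108x + 36y + 36z = 396.
cos θ = |n₁·n₂| / (|n₁||n₂|) = |288| / (√14256 · √26).
θ = arccos(0.47305) ≈ 61.8°.

61.8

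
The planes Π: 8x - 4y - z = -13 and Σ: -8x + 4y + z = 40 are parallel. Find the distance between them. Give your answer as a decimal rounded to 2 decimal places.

Rescale Σ by 1/(-1): 8x - 4y - z = -40. Then distance = |-13 − (-40)| / √81 ≈ 3.00.

3.00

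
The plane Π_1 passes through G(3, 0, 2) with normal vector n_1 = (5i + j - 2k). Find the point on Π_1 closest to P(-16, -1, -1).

(-1, 2, -7)

Π_1: n_1·r = n_1·G gives 5x + y - 2z = 11.
Foot = P − λn with λ = (n·P − d)/|n|² = (-79 − 11)/30 = -3.
Foot = (-16, -1, -1) − (-3)·(5, 1, -2) = (-1, 2, -7).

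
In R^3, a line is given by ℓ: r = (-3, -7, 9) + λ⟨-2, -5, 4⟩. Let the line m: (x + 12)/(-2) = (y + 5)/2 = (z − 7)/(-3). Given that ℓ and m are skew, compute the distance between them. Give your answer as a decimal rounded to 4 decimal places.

3.0000

m has direction (-2, 2, -3) through (-12, -5, 7).
Common perpendicular direction n = (-2, -5, 4) × (-2, 2, -3) = (7, -14, -14).
With w = (-12, -5, 7) − (-3, -7, 9) = (-9, 2, -2), w · n = -63.
Distance = |w · n| / |n| = |-63| / √441 ≈ 3.0000.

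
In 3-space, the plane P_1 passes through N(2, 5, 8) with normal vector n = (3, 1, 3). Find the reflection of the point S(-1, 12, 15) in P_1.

(-7, 10, 9)

P_1: n·r = n·N gives 3x + y + 3z = 35.
λ = (n·S − d)/|n|² = (54 − 35)/19 = 1.
Reflection = S − 2λn = (-1, 12, 15) − 2·(3, 1, 3) = (-7, 10, 9).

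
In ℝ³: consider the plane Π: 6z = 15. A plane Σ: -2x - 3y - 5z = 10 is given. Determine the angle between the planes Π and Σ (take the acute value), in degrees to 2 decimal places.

35.80

cos θ = |n₁·n₂| / (|n₁||n₂|) = |-30| / (√36 · √38).
θ = arccos(0.81111) ≈ 35.80°.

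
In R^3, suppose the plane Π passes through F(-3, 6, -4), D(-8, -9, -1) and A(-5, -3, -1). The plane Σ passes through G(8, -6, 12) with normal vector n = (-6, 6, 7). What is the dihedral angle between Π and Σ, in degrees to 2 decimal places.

FD = (-5, -15, 3), FA = (-2, -9, 3); a normal to Π is FD × FA = (-18, 9, 15).
Using F: Π has equation -18x + 9y + 15z = 48.
Σ: n·r = n·G gives -6x + 6y + 7z = 0.
cos θ = |n₁·n₂| / (|n₁||n₂|) = |267| / (√630 · √121).
θ = arccos(0.96705) ≈ 14.75°.

14.75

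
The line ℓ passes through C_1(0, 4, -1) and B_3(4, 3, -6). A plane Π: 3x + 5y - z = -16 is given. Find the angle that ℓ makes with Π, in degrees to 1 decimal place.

18.2

A direction vector for ℓ is B_3 − C_1 = (4, -1, -5).
sin θ = |n·v| / (|n||v|) = |12| / (√35 · √42) = 0.31298.
θ ≈ 18.2°.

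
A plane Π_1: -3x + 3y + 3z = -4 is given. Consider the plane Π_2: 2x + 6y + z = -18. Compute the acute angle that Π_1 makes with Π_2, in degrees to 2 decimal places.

cos θ = |n₁·n₂| / (|n₁||n₂|) = |15| / (√27 · √41).
θ = arccos(0.45083) ≈ 63.20°.

63.20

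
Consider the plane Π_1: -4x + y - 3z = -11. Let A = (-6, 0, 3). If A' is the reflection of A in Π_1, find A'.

(2, -2, 9)

λ = (n·A − d)/|n|² = (15 − (-11))/26 = 1.
Reflection = A − 2λn = (-6, 0, 3) − 2·(-4, 1, -3) = (2, -2, 9).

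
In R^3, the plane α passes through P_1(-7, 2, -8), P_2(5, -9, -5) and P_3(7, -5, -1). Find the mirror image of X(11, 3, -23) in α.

P_1P_2 = (12, -11, 3), P_1P_3 = (14, -7, 7); a normal to α is P_1P_2 × P_1P_3 = (-56, -42, 70).
Using P_1: α has equation -56x - 42y + 70z = -252.
λ = (n·X − d)/|n|² = (-2352 − (-252))/9800 = -3/14.
Reflection = X − 2λn = (11, 3, -23) − (-3/7)·(-56, -42, 70) = (-13, -15, 7).

(-13, -15, 7)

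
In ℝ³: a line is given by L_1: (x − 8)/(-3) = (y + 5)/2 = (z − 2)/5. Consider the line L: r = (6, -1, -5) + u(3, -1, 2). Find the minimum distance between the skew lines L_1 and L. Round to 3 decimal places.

L_1 has direction (-3, 2, 5) through (8, -5, 2).
Common perpendicular direction n = (-3, 2, 5) × (3, -1, 2) = (9, 21, -3).
With w = (6, -1, -5) − (8, -5, 2) = (-2, 4, -7), w · n = 87.
Distance = |w · n| / |n| = |87| / √531 ≈ 3.775.

3.775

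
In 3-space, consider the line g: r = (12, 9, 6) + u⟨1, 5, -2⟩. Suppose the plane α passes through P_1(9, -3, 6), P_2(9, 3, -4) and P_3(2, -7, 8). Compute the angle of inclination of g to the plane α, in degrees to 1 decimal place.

30.2

P_1P_2 = (0, 6, -10), P_1P_3 = (-7, -4, 2); a normal to α is P_1P_2 × P_1P_3 = (-28, 70, 42).
Using P_1: α has equation -28x + 70y + 42z = -210.
sin θ = |n·v| / (|n||v|) = |238| / (√7448 · √30) = 0.50350.
θ ≈ 30.2°.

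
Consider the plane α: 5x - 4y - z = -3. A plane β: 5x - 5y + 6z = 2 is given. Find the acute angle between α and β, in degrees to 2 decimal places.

cos θ = |n₁·n₂| / (|n₁||n₂|) = |39| / (√42 · √86).
θ = arccos(0.64892) ≈ 49.54°.

49.54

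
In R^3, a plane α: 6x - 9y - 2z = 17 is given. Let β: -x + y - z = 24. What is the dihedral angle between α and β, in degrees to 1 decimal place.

47.0

cos θ = |n₁·n₂| / (|n₁||n₂|) = |-13| / (√121 · √3).
θ = arccos(0.68232) ≈ 47.0°.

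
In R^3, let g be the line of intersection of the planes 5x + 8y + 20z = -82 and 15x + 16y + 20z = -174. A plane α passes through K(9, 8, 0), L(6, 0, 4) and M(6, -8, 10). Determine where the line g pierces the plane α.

(-6, -4, -1)

Direction of g: (5, 8, 20) × (15, 16, 20) = (-160, 200, -40).
A point on g: solving the two plane equations with x = -18 gives (-18, 11, -4).
KL = (-3, -8, 4), KM = (-3, -16, 10); a normal to α is KL × KM = (-16, 18, 24).
Using K: α has equation -16x + 18y + 24z = 0.
Substitute r = (-18, 11, -4) + t(-160, 200, -40) into the plane: 390 + 5200t = 0, so t = -3/40.
Intersection: (-18, 11, -4) + (-3/40)·(-160, 200, -40) = (-6, -4, -1).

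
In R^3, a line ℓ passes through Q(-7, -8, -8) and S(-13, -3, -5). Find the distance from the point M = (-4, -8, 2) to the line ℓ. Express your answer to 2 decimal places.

A direction vector for ℓ is S − Q = (-6, 5, 3).
Taking (-7, -8, -8) on ℓ with direction v = (-6, 5, 3): w = M − (-7, -8, -8) = (3, 0, 10), and w × v = (-50, -69, 15).
Distance = |w × v| / |v| = √7486 / √70 ≈ 10.34.

10.34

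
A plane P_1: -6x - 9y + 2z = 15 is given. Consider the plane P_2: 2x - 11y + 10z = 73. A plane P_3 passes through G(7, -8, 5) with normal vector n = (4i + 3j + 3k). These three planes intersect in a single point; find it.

P_3: n·r = n·G gives 4x + 3y + 3z = 19.
Solving the 3×3 linear system -6x - 9y + 2z = 15, 2x - 11y + 10z = 73, 4x + 3y + 3z = 19 (e.g. by elimination or Cramer's rule, determinant = 172) gives (1, -1, 6).

(1, -1, 6)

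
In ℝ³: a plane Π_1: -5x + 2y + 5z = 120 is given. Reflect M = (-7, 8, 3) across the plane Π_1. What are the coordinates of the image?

(-17, 12, 13)

λ = (n·M − d)/|n|² = (66 − 120)/54 = -1.
Reflection = M − 2λn = (-7, 8, 3) − (-2)·(-5, 2, 5) = (-17, 12, 13).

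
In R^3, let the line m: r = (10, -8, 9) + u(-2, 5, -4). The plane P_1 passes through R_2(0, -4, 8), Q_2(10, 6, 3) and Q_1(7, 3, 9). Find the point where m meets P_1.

R_2Q_2 = (10, 10, -5), R_2Q_1 = (7, 7, 1); a normal to P_1 is R_2Q_2 × R_2Q_1 = (45, -45, 0).
Using R_2: P_1 has equation 45x - 45y = 180.
Substitute r = (10, -8, 9) + t(-2, 5, -4) into the plane: 810 + (-315)t = 180, so t = 2.
Intersection: (10, -8, 9) + 2·(-2, 5, -4) = (6, 2, 1).

(6, 2, 1)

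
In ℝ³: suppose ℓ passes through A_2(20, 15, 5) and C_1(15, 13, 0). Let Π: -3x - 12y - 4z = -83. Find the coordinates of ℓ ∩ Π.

A direction vector for ℓ is C_1 − A_2 = (-5, -2, -5).
Substitute r = (20, 15, 5) + t(-5, -2, -5) into the plane: -260 + 59t = -83, so t = 3.
Intersection: (20, 15, 5) + 3·(-5, -2, -5) = (5, 9, -10).

(5, 9, -10)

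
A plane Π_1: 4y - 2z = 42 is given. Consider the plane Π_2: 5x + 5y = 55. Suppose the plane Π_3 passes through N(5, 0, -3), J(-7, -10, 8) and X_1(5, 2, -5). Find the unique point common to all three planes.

NJ = (-12, -10, 11), NX_1 = (0, 2, -2); a normal to Π_3 is NJ × NX_1 = (-2, -24, -24).
Using N: Π_3 has equation -2x - 24y - 24z = 62.
Solving the 3×3 linear system 4y - 2z = 42, 5x + 5y = 55, -2x - 24y - 24z = 62 (e.g. by elimination or Cramer's rule, determinant = 700) gives (5, 6, -9).

(5, 6, -9)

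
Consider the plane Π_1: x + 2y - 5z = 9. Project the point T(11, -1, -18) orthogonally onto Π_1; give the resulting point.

(8, -7, -3)

Foot = T − λn with λ = (n·T − d)/|n|² = (99 − 9)/30 = 3.
Foot = (11, -1, -18) − 3·(1, 2, -5) = (8, -7, -3).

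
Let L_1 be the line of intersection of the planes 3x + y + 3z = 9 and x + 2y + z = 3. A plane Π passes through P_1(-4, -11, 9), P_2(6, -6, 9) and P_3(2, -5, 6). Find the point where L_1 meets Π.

Direction of L_1: (3, 1, 3) × (1, 2, 1) = (-5, 0, 5).
A point on L_1: solving the two plane equations with x = -8 gives (-8, 0, 11).
P_1P_2 = (10, 5, 0), P_1P_3 = (6, 6, -3); a normal to Π is P_1P_2 × P_1P_3 = (-15, 30, 30).
Using P_1: Π has equation -15x + 30y + 30z = 0.
Substitute r = (-8, 0, 11) + t(-5, 0, 5) into the plane: 450 + 225t = 0, so t = -2.
Intersection: (-8, 0, 11) + (-2)·(-5, 0, 5) = (2, 0, 1).

(2, 0, 1)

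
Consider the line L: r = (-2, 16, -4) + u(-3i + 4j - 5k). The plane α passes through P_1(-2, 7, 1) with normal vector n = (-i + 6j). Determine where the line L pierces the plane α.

α: n·r = n·P_1 gives -x + 6y = 44.
Substitute r = (-2, 16, -4) + t(-3, 4, -5) into the plane: 98 + 27t = 44, so t = -2.
Intersection: (-2, 16, -4) + (-2)·(-3, 4, -5) = (4, 8, 6).

(4, 8, 6)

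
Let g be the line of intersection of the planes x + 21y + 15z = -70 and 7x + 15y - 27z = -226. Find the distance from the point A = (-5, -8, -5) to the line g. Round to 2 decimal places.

Direction of g: (1, 21, 15) × (7, 15, -27) = (-792, 132, -132).
A point on g: solving the two plane equations with x = -4 gives (-4, -6, 4).
Taking (-4, -6, 4) on g with direction v = (-792, 132, -132): w = A − (-4, -6, 4) = (-1, -2, -9), and w × v = (1452, 6996, -1716).
Distance = |w × v| / |v| = √53996976 / √662112 ≈ 9.03.

9.03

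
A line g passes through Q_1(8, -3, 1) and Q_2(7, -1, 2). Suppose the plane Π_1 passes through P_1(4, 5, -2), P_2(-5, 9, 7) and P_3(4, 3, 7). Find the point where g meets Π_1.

(5, 3, 4)

A direction vector for g is Q_2 − Q_1 = (-1, 2, 1).
P_1P_2 = (-9, 4, 9), P_1P_3 = (0, -2, 9); a normal to Π_1 is P_1P_2 × P_1P_3 = (54, 81, 18).
Using P_1: Π_1 has equation 54x + 81y + 18z = 585.
Substitute r = (8, -3, 1) + t(-1, 2, 1) into the plane: 207 + 126t = 585, so t = 3.
Intersection: (8, -3, 1) + 3·(-1, 2, 1) = (5, 3, 4).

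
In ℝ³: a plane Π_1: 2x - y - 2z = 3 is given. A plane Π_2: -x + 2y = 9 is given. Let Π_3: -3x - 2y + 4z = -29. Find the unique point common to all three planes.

Solving the 3×3 linear system 2x - y - 2z = 3, -x + 2y = 9, -3x - 2y + 4z = -29 (e.g. by elimination or Cramer's rule, determinant = -4) gives (5, 7, 0).

(5, 7, 0)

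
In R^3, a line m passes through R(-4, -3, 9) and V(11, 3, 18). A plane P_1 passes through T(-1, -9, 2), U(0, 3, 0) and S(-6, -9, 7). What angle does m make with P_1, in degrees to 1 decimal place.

69.3

A direction vector for m is V − R = (15, 6, 9).
TU = (1, 12, -2), TS = (-5, 0, 5); a normal to P_1 is TU × TS = (60, 5, 60).
Using T: P_1 has equation 60x + 5y + 60z = 15.
sin θ = |n·v| / (|n||v|) = |1470| / (√7225 · √342) = 0.93516.
θ ≈ 69.3°.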